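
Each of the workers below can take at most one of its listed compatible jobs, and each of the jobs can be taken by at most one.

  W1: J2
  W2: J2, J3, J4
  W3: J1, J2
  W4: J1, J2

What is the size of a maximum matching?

3

Unit-capacity flow: source→left, listed edges, right→sink; max matching = max flow.
Augmenting path W1→J2 (+1); matched 1.
Augmenting path W2→J3 (+1); matched 2.
Augmenting path W3→J1 (+1); matched 3.
No augmenting path remains; maximum matching = 3.
König certificate: {W2, J1, J2} is a vertex cover of size 3 (every listed pair touches it), so no matching can be larger.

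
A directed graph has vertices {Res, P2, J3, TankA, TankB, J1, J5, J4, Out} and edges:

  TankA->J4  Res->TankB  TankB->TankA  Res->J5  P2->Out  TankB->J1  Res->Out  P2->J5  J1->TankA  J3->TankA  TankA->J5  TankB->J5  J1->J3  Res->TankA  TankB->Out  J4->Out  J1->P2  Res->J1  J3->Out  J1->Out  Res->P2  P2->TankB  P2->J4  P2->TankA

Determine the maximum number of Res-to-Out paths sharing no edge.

Assign every edge capacity 1; by Menger, the answer equals the max flow.
Path Res→Out (+1); total 1.
Path Res→P2→Out (+1); total 2.
Path Res→TankB→Out (+1); total 3.
Path Res→J1→Out (+1); total 4.
Path Res→TankA→J4→Out (+1); total 5.
No residual Res→Out path; max flow = 5.
Certifying cut of size 5: {Res→J1, Res→Out, Res→P2, Res→TankA, Res→TankB}.

5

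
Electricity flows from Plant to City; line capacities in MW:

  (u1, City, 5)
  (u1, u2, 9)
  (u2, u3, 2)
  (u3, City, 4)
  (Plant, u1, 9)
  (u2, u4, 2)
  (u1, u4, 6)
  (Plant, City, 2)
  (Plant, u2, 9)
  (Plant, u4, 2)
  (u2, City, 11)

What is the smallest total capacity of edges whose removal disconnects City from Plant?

20

Augment Plant→City: bottleneck 2, flow now 2.
Augment Plant→u1→City: bottleneck 5, flow now 7.
Augment Plant→u2→City: bottleneck 9, flow now 16.
Augment Plant→u1→u2→City: bottleneck 2, flow now 18.
Augment Plant→u1→u2→u3→City: bottleneck 2, flow now 20.
No augmenting path remains; maximum flow = 20.
By max-flow min-cut, the minimum cut capacity equals the max flow.
In the residual graph, reachable from Plant: {Plant, u4}.
Min-cut edges: Plant→u1 (9), Plant→u2 (9), Plant→City (2); capacity 9 + 9 + 2 = 20.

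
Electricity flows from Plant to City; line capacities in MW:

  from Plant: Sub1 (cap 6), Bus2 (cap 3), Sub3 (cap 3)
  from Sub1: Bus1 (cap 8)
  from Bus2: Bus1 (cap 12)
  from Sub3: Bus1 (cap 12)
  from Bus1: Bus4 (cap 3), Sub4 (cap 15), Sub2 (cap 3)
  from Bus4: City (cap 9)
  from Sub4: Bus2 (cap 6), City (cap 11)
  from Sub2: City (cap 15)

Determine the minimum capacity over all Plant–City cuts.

Augment Plant→Sub1→Bus1→Bus4→City: bottleneck 3, flow now 3.
Augment Plant→Sub1→Bus1→Sub4→City: bottleneck 3, flow now 6.
Augment Plant→Bus2→Bus1→Sub4→City: bottleneck 3, flow now 9.
Augment Plant→Sub3→Bus1→Sub4→City: bottleneck 3, flow now 12.
No augmenting path remains; maximum flow = 12.
By max-flow min-cut, the minimum cut capacity equals the max flow.
In the residual graph, reachable from Plant: {Plant}.
Min-cut edges: Plant→Sub1 (6), Plant→Bus2 (3), Plant→Sub3 (3); capacity 6 + 3 + 3 = 12.

12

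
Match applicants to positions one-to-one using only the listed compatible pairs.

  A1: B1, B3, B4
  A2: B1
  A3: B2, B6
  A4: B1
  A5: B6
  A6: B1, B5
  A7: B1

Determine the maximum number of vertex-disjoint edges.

5

Unit-capacity flow: source→left, listed edges, right→sink; max matching = max flow.
Augmenting path A1→B1 (+1); matched 1.
Augmenting path A3→B2 (+1); matched 2.
Augmenting path A5→B6 (+1); matched 3.
Augmenting path A6→B5 (+1); matched 4.
Augmenting path A2→B1→A1→B3 (+1); matched 5.
No augmenting path remains; maximum matching = 5.
König certificate: {A1, A3, A5, A6, B1} is a vertex cover of size 5 (every listed pair touches it), so no matching can be larger.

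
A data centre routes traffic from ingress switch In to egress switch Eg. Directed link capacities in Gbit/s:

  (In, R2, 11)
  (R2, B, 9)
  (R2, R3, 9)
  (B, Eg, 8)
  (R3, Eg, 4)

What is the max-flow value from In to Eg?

11

Augment In→R2→B→Eg: bottleneck 8, flow now 8.
Augment In→R2→R3→Eg: bottleneck 3, flow now 11.
No augmenting path remains; maximum flow = 11.
In the residual graph, reachable from In: {In}.
Min-cut edges: In→R2 (11); capacity 11 = 11.
This cut is saturated, so no flow can exceed 11.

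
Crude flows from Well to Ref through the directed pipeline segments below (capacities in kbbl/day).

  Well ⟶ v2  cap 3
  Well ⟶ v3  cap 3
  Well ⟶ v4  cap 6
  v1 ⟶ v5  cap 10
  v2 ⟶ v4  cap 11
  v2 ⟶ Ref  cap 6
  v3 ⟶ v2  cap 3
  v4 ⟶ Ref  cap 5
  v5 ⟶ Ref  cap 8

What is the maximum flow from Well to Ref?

11

Augment Well→v2→Ref: bottleneck 3, flow now 3.
Augment Well→v4→Ref: bottleneck 5, flow now 8.
Augment Well→v3→v2→Ref: bottleneck 3, flow now 11.
No augmenting path remains; maximum flow = 11.
In the residual graph, reachable from Well: {Well, v4}.
Min-cut edges: Well→v2 (3), Well→v3 (3), v4→Ref (5); capacity 3 + 3 + 5 = 11.
This cut is saturated, so no flow can exceed 11.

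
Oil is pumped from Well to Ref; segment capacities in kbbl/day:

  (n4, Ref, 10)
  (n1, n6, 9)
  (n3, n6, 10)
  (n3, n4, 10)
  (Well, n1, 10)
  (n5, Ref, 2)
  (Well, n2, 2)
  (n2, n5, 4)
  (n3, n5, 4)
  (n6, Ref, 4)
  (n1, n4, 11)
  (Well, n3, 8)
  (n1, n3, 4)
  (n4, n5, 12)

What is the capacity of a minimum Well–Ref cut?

Augment Well→n1→n4→Ref: bottleneck 10, flow now 10.
Augment Well→n2→n5→Ref: bottleneck 2, flow now 12.
Augment Well→n3→n6→Ref: bottleneck 4, flow now 16.
No augmenting path remains; maximum flow = 16.
By max-flow min-cut, the minimum cut capacity equals the max flow.
In the residual graph, reachable from Well: {Well, n1, n2, n3, n4, n5, n6}.
Min-cut edges: n4→Ref (10), n5→Ref (2), n6→Ref (4); capacity 10 + 2 + 4 = 16.

16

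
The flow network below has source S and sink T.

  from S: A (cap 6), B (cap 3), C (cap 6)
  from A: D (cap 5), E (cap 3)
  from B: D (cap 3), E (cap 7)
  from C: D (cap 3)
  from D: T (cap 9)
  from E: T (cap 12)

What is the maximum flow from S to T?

12

Augment S→A→D→T: bottleneck 5, flow now 5.
Augment S→A→E→T: bottleneck 1, flow now 6.
Augment S→B→D→T: bottleneck 3, flow now 9.
Augment S→C→D→T: bottleneck 1, flow now 10.
Augment S→C→D→A→E→T: bottleneck 2, flow now 12. (uses reverse residual edge)
No augmenting path remains; maximum flow = 12.
In the residual graph, reachable from S: {S, C}.
Min-cut edges: S→A (6), S→B (3), C→D (3); capacity 6 + 3 + 3 = 12.
This cut is saturated, so no flow can exceed 12.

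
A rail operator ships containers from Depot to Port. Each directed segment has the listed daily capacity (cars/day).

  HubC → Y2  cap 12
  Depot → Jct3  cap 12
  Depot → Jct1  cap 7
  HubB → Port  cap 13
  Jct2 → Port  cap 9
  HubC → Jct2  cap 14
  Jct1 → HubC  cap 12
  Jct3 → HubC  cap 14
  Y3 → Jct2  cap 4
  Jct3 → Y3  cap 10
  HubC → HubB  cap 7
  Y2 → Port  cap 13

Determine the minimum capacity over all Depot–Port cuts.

19

Augment Depot→Jct3→HubC→HubB→Port: bottleneck 7, flow now 7.
Augment Depot→Jct3→HubC→Jct2→Port: bottleneck 5, flow now 12.
Augment Depot→Jct1→HubC→Jct2→Port: bottleneck 4, flow now 16.
Augment Depot→Jct1→HubC→Y2→Port: bottleneck 3, flow now 19.
No augmenting path remains; maximum flow = 19.
By max-flow min-cut, the minimum cut capacity equals the max flow.
In the residual graph, reachable from Depot: {Depot}.
Min-cut edges: Depot→Jct3 (12), Depot→Jct1 (7); capacity 12 + 7 = 19.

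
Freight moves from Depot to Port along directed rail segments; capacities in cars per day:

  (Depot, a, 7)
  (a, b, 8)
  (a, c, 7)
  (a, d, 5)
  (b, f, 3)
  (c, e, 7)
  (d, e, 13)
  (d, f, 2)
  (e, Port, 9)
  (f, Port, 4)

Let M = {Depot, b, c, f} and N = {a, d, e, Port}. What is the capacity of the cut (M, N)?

Edges leaving {Depot, b, c, f}: Depot→a (7), c→e (7), f→Port (4).
Cut capacity = 7 + 7 + 4 = 18.

18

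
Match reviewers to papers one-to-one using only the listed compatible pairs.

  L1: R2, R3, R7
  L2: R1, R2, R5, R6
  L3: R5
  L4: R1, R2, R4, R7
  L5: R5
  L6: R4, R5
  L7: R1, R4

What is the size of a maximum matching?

Unit-capacity flow: source→left, listed edges, right→sink; max matching = max flow.
Augmenting path L1→R2 (+1); matched 1.
Augmenting path L2→R1 (+1); matched 2.
Augmenting path L3→R5 (+1); matched 3.
Augmenting path L4→R4 (+1); matched 4.
Augmenting path L6→R4→L4→R7 (+1); matched 5.
Augmenting path L7→R1→L2→R6 (+1); matched 6.
No augmenting path remains; maximum matching = 6.
König certificate: {L1, L2, L4, L6, L7, R5} is a vertex cover of size 6 (every listed pair touches it), so no matching can be larger.

6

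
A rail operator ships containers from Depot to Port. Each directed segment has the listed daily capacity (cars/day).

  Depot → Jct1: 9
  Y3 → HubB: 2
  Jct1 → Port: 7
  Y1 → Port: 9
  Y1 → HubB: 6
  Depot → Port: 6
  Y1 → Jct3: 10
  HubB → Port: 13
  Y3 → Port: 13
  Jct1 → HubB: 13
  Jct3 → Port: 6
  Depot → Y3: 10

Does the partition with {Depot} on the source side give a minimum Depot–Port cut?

Given cut capacity: 9 + 10 + 6 = 25.
Augment Depot→Port: bottleneck 6, flow now 6.
Augment Depot→Jct1→Port: bottleneck 7, flow now 13.
Augment Depot→Y3→Port: bottleneck 10, flow now 23.
Augment Depot→Jct1→HubB→Port: bottleneck 2, flow now 25.
No augmenting path remains; maximum flow = 25.
Cut capacity 25 equals the max flow, so it is a minimum cut.

Yes — it is a minimum cut (capacity 25).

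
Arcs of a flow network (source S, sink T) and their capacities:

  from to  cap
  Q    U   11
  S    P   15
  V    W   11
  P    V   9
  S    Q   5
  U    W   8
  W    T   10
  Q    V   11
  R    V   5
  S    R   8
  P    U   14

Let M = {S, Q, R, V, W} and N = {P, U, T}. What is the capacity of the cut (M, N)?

Edges leaving {S, Q, R, V, W}: S→P (15), Q→U (11), W→T (10).
Cut capacity = 15 + 11 + 10 = 36.

36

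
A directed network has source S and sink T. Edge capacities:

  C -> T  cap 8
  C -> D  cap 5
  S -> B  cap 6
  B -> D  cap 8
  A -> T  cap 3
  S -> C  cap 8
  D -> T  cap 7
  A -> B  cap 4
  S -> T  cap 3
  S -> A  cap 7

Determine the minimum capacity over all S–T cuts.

Augment S→T: bottleneck 3, flow now 3.
Augment S→A→T: bottleneck 3, flow now 6.
Augment S→C→T: bottleneck 8, flow now 14.
Augment S→B→D→T: bottleneck 6, flow now 20.
Augment S→A→B→D→T: bottleneck 1, flow now 21.
No augmenting path remains; maximum flow = 21.
By max-flow min-cut, the minimum cut capacity equals the max flow.
In the residual graph, reachable from S: {S, A, B, D}.
Min-cut edges: S→C (8), S→T (3), A→T (3), D→T (7); capacity 8 + 3 + 3 + 7 = 21.

21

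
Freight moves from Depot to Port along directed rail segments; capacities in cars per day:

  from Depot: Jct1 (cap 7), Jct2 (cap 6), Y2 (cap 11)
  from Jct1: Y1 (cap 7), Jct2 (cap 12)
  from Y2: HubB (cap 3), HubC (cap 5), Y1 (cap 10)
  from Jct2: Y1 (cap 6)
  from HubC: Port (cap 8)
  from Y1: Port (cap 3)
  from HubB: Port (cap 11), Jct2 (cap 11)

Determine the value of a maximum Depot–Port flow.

11

Augment Depot→Jct1→Y1→Port: bottleneck 3, flow now 3.
Augment Depot→Y2→HubC→Port: bottleneck 5, flow now 8.
Augment Depot→Y2→HubB→Port: bottleneck 3, flow now 11.
No augmenting path remains; maximum flow = 11.
In the residual graph, reachable from Depot: {Depot, Jct1, Y2, Jct2, Y1}.
Min-cut edges: Y2→HubC (5), Y2→HubB (3), Y1→Port (3); capacity 5 + 3 + 3 = 11.
This cut is saturated, so no flow can exceed 11.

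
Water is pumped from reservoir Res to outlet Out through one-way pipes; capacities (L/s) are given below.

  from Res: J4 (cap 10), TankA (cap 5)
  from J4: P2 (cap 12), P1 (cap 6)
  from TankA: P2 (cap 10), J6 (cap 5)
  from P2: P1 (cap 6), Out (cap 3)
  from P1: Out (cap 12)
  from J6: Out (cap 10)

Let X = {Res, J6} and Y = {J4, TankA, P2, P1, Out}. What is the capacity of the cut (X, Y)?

Edges leaving {Res, J6}: Res→J4 (10), Res→TankA (5), J6→Out (10).
Cut capacity = 10 + 5 + 10 = 25.

25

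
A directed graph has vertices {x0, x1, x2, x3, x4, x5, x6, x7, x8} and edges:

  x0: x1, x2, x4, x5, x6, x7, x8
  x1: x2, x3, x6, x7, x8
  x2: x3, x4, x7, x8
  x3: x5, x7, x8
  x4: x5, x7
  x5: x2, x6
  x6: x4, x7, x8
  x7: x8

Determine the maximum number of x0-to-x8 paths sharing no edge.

Assign every edge capacity 1; by Menger, the answer equals the max flow.
Path x0→x8 (+1); total 1.
Path x0→x1→x8 (+1); total 2.
Path x0→x2→x8 (+1); total 3.
Path x0→x6→x8 (+1); total 4.
Path x0→x7→x8 (+1); total 5.
Path x0→x5→x2→x3→x8 (+1); total 6.
No residual x0→x8 path; max flow = 6.
Certifying cut of size 6: {x0→x1, x0→x2, x0→x8, x5→x2, x6→x8, x7→x8}.

6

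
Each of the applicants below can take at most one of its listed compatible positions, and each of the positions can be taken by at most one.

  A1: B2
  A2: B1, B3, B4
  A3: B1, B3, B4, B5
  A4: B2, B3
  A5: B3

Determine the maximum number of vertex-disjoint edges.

4

Unit-capacity flow: source→left, listed edges, right→sink; max matching = max flow.
Augmenting path A1→B2 (+1); matched 1.
Augmenting path A2→B1 (+1); matched 2.
Augmenting path A3→B3 (+1); matched 3.
Augmenting path A4→B3→A3→B4 (+1); matched 4.
No augmenting path remains; maximum matching = 4.
König certificate: {A2, A3, B2, B3} is a vertex cover of size 4 (every listed pair touches it), so no matching can be larger.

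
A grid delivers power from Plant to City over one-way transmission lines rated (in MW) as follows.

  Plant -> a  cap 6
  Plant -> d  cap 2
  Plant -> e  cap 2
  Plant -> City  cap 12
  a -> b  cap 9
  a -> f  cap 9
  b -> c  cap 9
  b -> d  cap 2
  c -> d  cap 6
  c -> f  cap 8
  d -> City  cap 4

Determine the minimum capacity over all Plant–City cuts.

16

Augment Plant→City: bottleneck 12, flow now 12.
Augment Plant→d→City: bottleneck 2, flow now 14.
Augment Plant→a→b→d→City: bottleneck 2, flow now 16.
No augmenting path remains; maximum flow = 16.
By max-flow min-cut, the minimum cut capacity equals the max flow.
In the residual graph, reachable from Plant: {Plant, a, b, c, d, e, f}.
Min-cut edges: Plant→City (12), d→City (4); capacity 12 + 4 = 16.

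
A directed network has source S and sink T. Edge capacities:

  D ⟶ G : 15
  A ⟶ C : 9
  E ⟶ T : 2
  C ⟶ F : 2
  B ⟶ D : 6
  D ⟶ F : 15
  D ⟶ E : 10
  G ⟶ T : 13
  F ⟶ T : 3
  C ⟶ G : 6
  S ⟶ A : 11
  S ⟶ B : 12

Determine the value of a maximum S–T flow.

14

Augment S→A→C→F→T: bottleneck 2, flow now 2.
Augment S→A→C→G→T: bottleneck 6, flow now 8.
Augment S→B→D→E→T: bottleneck 2, flow now 10.
Augment S→B→D→F→T: bottleneck 1, flow now 11.
Augment S→B→D→G→T: bottleneck 3, flow now 14.
No augmenting path remains; maximum flow = 14.
In the residual graph, reachable from S: {S, A, B, C}.
Min-cut edges: B→D (6), C→F (2), C→G (6); capacity 6 + 2 + 6 = 14.
This cut is saturated, so no flow can exceed 14.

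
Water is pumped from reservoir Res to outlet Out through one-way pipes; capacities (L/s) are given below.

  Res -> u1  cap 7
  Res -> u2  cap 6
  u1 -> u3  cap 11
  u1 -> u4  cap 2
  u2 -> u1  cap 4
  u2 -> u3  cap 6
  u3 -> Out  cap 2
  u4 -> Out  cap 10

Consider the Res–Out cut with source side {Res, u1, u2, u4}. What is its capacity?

Edges leaving {Res, u1, u2, u4}: u1→u3 (11), u2→u3 (6), u4→Out (10).
Cut capacity = 11 + 6 + 10 = 27.

27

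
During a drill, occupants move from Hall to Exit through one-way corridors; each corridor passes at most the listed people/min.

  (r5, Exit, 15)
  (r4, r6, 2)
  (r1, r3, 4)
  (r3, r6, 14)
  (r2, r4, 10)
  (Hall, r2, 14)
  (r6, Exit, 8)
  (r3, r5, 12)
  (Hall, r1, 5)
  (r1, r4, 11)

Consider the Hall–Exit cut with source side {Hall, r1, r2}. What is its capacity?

25

Edges leaving {Hall, r1, r2}: r1→r3 (4), r1→r4 (11), r2→r4 (10).
Cut capacity = 4 + 11 + 10 = 25.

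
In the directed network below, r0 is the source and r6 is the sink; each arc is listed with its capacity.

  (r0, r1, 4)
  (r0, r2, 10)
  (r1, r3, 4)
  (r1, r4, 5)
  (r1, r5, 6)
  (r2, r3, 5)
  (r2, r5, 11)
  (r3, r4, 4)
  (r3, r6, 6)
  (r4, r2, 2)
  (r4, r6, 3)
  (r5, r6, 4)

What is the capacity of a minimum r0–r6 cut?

13

Augment r0→r1→r3→r6: bottleneck 4, flow now 4.
Augment r0→r2→r3→r6: bottleneck 2, flow now 6.
Augment r0→r2→r5→r6: bottleneck 4, flow now 10.
Augment r0→r2→r3→r4→r6: bottleneck 3, flow now 13.
No augmenting path remains; maximum flow = 13.
By max-flow min-cut, the minimum cut capacity equals the max flow.
In the residual graph, reachable from r0: {r0, r2, r5}.
Min-cut edges: r0→r1 (4), r2→r3 (5), r5→r6 (4); capacity 4 + 5 + 4 = 13.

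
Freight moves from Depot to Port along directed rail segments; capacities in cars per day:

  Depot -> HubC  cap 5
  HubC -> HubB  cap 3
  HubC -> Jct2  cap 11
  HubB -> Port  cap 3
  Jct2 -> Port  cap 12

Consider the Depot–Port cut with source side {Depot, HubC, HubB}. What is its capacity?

Edges leaving {Depot, HubC, HubB}: HubC→Jct2 (11), HubB→Port (3).
Cut capacity = 11 + 3 = 14.

14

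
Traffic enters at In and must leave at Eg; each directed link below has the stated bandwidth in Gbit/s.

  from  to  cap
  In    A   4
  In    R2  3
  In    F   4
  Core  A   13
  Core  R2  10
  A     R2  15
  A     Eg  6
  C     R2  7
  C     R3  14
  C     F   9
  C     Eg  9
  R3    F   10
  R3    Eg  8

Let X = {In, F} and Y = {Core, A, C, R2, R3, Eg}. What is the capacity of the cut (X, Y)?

Edges leaving {In, F}: In→A (4), In→R2 (3).
Cut capacity = 4 + 3 = 7.

7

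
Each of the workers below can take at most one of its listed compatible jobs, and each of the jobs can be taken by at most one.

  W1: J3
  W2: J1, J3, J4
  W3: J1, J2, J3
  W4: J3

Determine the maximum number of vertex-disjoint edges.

3

Unit-capacity flow: source→left, listed edges, right→sink; max matching = max flow.
Augmenting path W1→J3 (+1); matched 1.
Augmenting path W2→J1 (+1); matched 2.
Augmenting path W3→J2 (+1); matched 3.
No augmenting path remains; maximum matching = 3.
König certificate: {W2, W3, J3} is a vertex cover of size 3 (every listed pair touches it), so no matching can be larger.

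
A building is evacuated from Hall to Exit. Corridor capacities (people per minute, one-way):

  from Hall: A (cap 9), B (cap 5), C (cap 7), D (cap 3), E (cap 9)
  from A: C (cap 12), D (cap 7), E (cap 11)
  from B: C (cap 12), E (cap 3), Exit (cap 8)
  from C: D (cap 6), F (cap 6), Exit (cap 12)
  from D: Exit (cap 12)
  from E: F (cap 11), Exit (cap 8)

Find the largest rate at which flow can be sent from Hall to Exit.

32

Augment Hall→B→Exit: bottleneck 5, flow now 5.
Augment Hall→C→Exit: bottleneck 7, flow now 12.
Augment Hall→D→Exit: bottleneck 3, flow now 15.
Augment Hall→E→Exit: bottleneck 8, flow now 23.
Augment Hall→A→C→Exit: bottleneck 5, flow now 28.
Augment Hall→A→D→Exit: bottleneck 4, flow now 32.
No augmenting path remains; maximum flow = 32.
In the residual graph, reachable from Hall: {Hall, E, F}.
Min-cut edges: Hall→A (9), Hall→B (5), Hall→C (7), Hall→D (3), E→Exit (8); capacity 9 + 5 + 7 + 3 + 8 = 32.
This cut is saturated, so no flow can exceed 32.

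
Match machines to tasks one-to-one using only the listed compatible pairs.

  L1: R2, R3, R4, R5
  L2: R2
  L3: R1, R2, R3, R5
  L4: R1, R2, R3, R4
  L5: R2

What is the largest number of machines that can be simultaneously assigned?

4

Unit-capacity flow: source→left, listed edges, right→sink; max matching = max flow.
Augmenting path L1→R2 (+1); matched 1.
Augmenting path L3→R1 (+1); matched 2.
Augmenting path L4→R3 (+1); matched 3.
Augmenting path L2→R2→L1→R4 (+1); matched 4.
No augmenting path remains; maximum matching = 4.
König certificate: {L1, L3, L4, R2} is a vertex cover of size 4 (every listed pair touches it), so no matching can be larger.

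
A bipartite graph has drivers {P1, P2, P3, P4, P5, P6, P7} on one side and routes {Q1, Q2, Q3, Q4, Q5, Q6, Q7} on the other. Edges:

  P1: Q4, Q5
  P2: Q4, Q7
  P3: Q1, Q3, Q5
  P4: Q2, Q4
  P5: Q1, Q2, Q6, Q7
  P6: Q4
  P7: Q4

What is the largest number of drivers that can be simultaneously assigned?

6

Unit-capacity flow: source→left, listed edges, right→sink; max matching = max flow.
Augmenting path P1→Q4 (+1); matched 1.
Augmenting path P2→Q7 (+1); matched 2.
Augmenting path P3→Q1 (+1); matched 3.
Augmenting path P4→Q2 (+1); matched 4.
Augmenting path P5→Q6 (+1); matched 5.
Augmenting path P6→Q4→P1→Q5 (+1); matched 6.
No augmenting path remains; maximum matching = 6.
König certificate: {P1, P2, P3, P4, P5, Q4} is a vertex cover of size 6 (every listed pair touches it), so no matching can be larger.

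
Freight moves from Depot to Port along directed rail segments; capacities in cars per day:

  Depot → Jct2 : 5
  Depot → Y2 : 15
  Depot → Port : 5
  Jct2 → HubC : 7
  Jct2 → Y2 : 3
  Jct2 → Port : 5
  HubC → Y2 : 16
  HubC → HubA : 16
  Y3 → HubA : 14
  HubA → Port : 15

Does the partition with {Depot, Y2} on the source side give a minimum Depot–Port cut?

Given cut capacity: 5 + 5 = 10.
Augment Depot→Port: bottleneck 5, flow now 5.
Augment Depot→Jct2→Port: bottleneck 5, flow now 10.
No augmenting path remains; maximum flow = 10.
Cut capacity 10 equals the max flow, so it is a minimum cut.

Yes — it is a minimum cut (capacity 10).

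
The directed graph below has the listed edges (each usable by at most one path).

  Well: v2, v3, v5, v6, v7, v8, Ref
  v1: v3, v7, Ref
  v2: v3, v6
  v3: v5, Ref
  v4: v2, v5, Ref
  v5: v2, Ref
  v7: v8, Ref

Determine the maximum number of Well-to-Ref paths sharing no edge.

Assign every edge capacity 1; by Menger, the answer equals the max flow.
Path Well→Ref (+1); total 1.
Path Well→v3→Ref (+1); total 2.
Path Well→v5→Ref (+1); total 3.
Path Well→v7→Ref (+1); total 4.
No residual Well→Ref path; max flow = 4.
Certifying cut of size 4: {Well→Ref, Well→v7, v3→Ref, v5→Ref}.

4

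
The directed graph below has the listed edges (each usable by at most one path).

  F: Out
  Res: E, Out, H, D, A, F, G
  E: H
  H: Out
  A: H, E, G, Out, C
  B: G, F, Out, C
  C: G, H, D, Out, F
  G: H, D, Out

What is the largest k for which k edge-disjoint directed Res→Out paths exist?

Assign every edge capacity 1; by Menger, the answer equals the max flow.
Path Res→Out (+1); total 1.
Path Res→A→Out (+1); total 2.
Path Res→F→Out (+1); total 3.
Path Res→G→Out (+1); total 4.
Path Res→H→Out (+1); total 5.
No residual Res→Out path; max flow = 5.
Certifying cut of size 5: {H→Out, Res→A, Res→F, Res→G, Res→Out}.

5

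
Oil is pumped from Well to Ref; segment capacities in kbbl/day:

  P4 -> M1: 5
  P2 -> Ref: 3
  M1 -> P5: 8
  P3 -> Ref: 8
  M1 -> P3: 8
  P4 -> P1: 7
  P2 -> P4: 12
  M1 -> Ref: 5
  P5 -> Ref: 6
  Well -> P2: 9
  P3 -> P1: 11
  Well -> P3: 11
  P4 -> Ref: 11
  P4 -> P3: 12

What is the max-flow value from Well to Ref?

Augment Well→P2→Ref: bottleneck 3, flow now 3.
Augment Well→P3→Ref: bottleneck 8, flow now 11.
Augment Well→P2→P4→Ref: bottleneck 6, flow now 17.
No augmenting path remains; maximum flow = 17.
In the residual graph, reachable from Well: {Well, P3, P1}.
Min-cut edges: Well→P2 (9), P3→Ref (8); capacity 9 + 8 = 17.
This cut is saturated, so no flow can exceed 17.

17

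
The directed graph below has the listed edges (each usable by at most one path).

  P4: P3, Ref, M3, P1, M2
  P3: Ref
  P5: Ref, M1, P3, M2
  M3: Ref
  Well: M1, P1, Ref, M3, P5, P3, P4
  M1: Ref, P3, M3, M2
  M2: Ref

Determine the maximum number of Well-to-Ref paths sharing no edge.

Assign every edge capacity 1; by Menger, the answer equals the max flow.
Path Well→Ref (+1); total 1.
Path Well→P5→Ref (+1); total 2.
Path Well→P4→Ref (+1); total 3.
Path Well→M1→Ref (+1); total 4.
Path Well→P3→Ref (+1); total 5.
Path Well→M3→Ref (+1); total 6.
No residual Well→Ref path; max flow = 6.
Certifying cut of size 6: {Well→M1, Well→M3, Well→P3, Well→P4, Well→P5, Well→Ref}.

6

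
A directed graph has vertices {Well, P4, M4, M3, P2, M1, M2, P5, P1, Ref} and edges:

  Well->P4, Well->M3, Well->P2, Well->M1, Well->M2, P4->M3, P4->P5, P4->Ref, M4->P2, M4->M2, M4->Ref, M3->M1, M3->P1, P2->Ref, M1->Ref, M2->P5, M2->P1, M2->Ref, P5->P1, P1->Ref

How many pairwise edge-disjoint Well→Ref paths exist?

Assign every edge capacity 1; by Menger, the answer equals the max flow.
Path Well→P4→Ref (+1); total 1.
Path Well→P2→Ref (+1); total 2.
Path Well→M1→Ref (+1); total 3.
Path Well→M2→Ref (+1); total 4.
Path Well→M3→P1→Ref (+1); total 5.
No residual Well→Ref path; max flow = 5.
Certifying cut of size 5: {Well→M1, Well→M2, Well→M3, Well→P2, Well→P4}.

5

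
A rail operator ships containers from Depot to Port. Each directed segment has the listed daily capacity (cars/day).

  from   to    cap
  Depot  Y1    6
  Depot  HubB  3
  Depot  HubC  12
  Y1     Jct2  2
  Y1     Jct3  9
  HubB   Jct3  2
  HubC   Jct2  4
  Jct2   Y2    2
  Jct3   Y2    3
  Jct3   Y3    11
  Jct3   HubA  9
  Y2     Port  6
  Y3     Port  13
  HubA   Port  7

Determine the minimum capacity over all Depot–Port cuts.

Augment Depot→Y1→Jct2→Y2→Port: bottleneck 2, flow now 2.
Augment Depot→Y1→Jct3→Y2→Port: bottleneck 3, flow now 5.
Augment Depot→Y1→Jct3→Y3→Port: bottleneck 1, flow now 6.
Augment Depot→HubB→Jct3→Y3→Port: bottleneck 2, flow now 8.
Augment Depot→HubC→Jct2→Y1→Jct3→Y3→Port: bottleneck 2, flow now 10. (uses reverse residual edge)
No augmenting path remains; maximum flow = 10.
By max-flow min-cut, the minimum cut capacity equals the max flow.
In the residual graph, reachable from Depot: {Depot, HubB, HubC, Jct2}.
Min-cut edges: Depot→Y1 (6), HubB→Jct3 (2), Jct2→Y2 (2); capacity 6 + 2 + 2 = 10.

10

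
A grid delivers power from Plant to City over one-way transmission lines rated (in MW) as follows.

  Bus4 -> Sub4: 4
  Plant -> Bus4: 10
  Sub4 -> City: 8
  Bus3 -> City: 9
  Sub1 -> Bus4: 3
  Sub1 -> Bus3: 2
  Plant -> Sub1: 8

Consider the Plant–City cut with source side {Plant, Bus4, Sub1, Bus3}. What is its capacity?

13

Edges leaving {Plant, Bus4, Sub1, Bus3}: Bus4→Sub4 (4), Bus3→City (9).
Cut capacity = 4 + 9 = 13.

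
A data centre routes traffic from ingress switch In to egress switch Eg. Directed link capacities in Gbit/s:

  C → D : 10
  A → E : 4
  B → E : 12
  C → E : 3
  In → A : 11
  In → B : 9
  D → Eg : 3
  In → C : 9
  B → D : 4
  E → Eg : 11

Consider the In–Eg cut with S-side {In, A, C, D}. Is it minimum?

Given cut capacity: 9 + 4 + 3 + 3 = 19.
Augment In→A→E→Eg: bottleneck 4, flow now 4.
Augment In→B→D→Eg: bottleneck 3, flow now 7.
Augment In→B→E→Eg: bottleneck 6, flow now 13.
Augment In→C→E→Eg: bottleneck 1, flow now 14.
No augmenting path remains; maximum flow = 14.
In the residual graph, reachable from In: {In, A, B, C, D, E}.
Min-cut edges: D→Eg (3), E→Eg (11); capacity 3 + 11 = 14.
Cut capacity 19 exceeds the max flow 14, so it is not minimum.

No — its capacity is 19, but the minimum cut has capacity 14.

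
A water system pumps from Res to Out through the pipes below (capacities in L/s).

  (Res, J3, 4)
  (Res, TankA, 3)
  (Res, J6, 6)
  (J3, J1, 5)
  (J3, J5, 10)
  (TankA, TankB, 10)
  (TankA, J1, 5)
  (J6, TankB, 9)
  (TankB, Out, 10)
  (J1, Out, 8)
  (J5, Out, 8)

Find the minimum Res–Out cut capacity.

Augment Res→J3→J1→Out: bottleneck 4, flow now 4.
Augment Res→TankA→TankB→Out: bottleneck 3, flow now 7.
Augment Res→J6→TankB→Out: bottleneck 6, flow now 13.
No augmenting path remains; maximum flow = 13.
By max-flow min-cut, the minimum cut capacity equals the max flow.
In the residual graph, reachable from Res: {Res}.
Min-cut edges: Res→J3 (4), Res→TankA (3), Res→J6 (6); capacity 4 + 3 + 6 = 13.

13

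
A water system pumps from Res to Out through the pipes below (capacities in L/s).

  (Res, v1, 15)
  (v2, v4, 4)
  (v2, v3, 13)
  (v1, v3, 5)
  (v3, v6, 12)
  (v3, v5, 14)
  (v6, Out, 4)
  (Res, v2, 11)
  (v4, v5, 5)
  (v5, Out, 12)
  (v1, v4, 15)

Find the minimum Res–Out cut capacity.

Augment Res→v1→v3→v5→Out: bottleneck 5, flow now 5.
Augment Res→v1→v4→v5→Out: bottleneck 5, flow now 10.
Augment Res→v2→v3→v5→Out: bottleneck 2, flow now 12.
Augment Res→v2→v3→v6→Out: bottleneck 4, flow now 16.
No augmenting path remains; maximum flow = 16.
By max-flow min-cut, the minimum cut capacity equals the max flow.
In the residual graph, reachable from Res: {Res, v1, v2, v3, v4, v5, v6}.
Min-cut edges: v5→Out (12), v6→Out (4); capacity 12 + 4 = 16.

16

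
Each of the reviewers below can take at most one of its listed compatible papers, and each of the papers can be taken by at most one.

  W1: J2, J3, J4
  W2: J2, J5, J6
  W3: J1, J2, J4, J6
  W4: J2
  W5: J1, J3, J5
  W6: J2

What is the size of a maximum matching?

Unit-capacity flow: source→left, listed edges, right→sink; max matching = max flow.
Augmenting path W1→J2 (+1); matched 1.
Augmenting path W2→J5 (+1); matched 2.
Augmenting path W3→J1 (+1); matched 3.
Augmenting path W5→J3 (+1); matched 4.
Augmenting path W4→J2→W1→J4 (+1); matched 5.
No augmenting path remains; maximum matching = 5.
König certificate: {W1, W2, W3, W5, J2} is a vertex cover of size 5 (every listed pair touches it), so no matching can be larger.

5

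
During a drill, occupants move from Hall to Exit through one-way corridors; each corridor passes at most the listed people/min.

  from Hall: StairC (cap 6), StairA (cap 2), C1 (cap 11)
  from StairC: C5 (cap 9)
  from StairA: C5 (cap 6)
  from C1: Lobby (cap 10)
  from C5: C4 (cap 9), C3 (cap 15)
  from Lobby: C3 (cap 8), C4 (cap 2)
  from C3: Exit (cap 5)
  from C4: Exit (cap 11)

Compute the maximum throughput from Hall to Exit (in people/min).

Augment Hall→StairC→C5→C3→Exit: bottleneck 5, flow now 5.
Augment Hall→StairC→C5→C4→Exit: bottleneck 1, flow now 6.
Augment Hall→StairA→C5→C4→Exit: bottleneck 2, flow now 8.
Augment Hall→C1→Lobby→C4→Exit: bottleneck 2, flow now 10.
Augment Hall→C1→Lobby→C3→C5→C4→Exit: bottleneck 5, flow now 15. (uses reverse residual edge)
No augmenting path remains; maximum flow = 15.
In the residual graph, reachable from Hall: {Hall, C1, Lobby, C3}.
Min-cut edges: Hall→StairC (6), Hall→StairA (2), Lobby→C4 (2), C3→Exit (5); capacity 6 + 2 + 2 + 5 = 15.
This cut is saturated, so no flow can exceed 15.

15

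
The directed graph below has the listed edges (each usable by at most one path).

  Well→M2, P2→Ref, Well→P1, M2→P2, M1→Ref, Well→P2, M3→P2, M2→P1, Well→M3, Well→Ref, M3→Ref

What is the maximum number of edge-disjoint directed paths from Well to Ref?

Assign every edge capacity 1; by Menger, the answer equals the max flow.
Path Well→Ref (+1); total 1.
Path Well→M3→Ref (+1); total 2.
Path Well→P2→Ref (+1); total 3.
No residual Well→Ref path; max flow = 3.
Certifying cut of size 3: {P2→Ref, Well→M3, Well→Ref}.

3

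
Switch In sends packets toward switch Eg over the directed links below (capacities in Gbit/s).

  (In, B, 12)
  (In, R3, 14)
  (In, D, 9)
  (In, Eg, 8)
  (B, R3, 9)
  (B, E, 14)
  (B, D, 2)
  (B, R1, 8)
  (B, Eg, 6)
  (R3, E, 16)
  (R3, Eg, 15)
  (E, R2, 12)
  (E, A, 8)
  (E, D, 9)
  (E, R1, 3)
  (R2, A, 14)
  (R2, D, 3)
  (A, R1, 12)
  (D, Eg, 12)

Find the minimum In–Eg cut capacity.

41

Augment In→Eg: bottleneck 8, flow now 8.
Augment In→B→Eg: bottleneck 6, flow now 14.
Augment In→R3→Eg: bottleneck 14, flow now 28.
Augment In→D→Eg: bottleneck 9, flow now 37.
Augment In→B→R3→Eg: bottleneck 1, flow now 38.
Augment In→B→D→Eg: bottleneck 2, flow now 40.
Augment In→B→E→D→Eg: bottleneck 1, flow now 41.
No augmenting path remains; maximum flow = 41.
By max-flow min-cut, the minimum cut capacity equals the max flow.
In the residual graph, reachable from In: {In, B, R3, E, R2, A, D, R1}.
Min-cut edges: In→Eg (8), B→Eg (6), R3→Eg (15), D→Eg (12); capacity 8 + 6 + 15 + 12 = 41.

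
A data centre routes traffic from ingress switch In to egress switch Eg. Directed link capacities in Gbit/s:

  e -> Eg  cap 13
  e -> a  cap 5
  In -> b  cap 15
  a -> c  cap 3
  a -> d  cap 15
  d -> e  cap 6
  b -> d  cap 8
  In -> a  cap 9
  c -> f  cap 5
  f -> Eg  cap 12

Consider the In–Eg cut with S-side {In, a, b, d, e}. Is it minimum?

Given cut capacity: 3 + 13 = 16.
Augment In→a→c→f→Eg: bottleneck 3, flow now 3.
Augment In→a→d→e→Eg: bottleneck 6, flow now 9.
No augmenting path remains; maximum flow = 9.
In the residual graph, reachable from In: {In, a, b, d}.
Min-cut edges: a→c (3), d→e (6); capacity 3 + 6 = 9.
Cut capacity 16 exceeds the max flow 9, so it is not minimum.

No — its capacity is 16, but the minimum cut has capacity 9.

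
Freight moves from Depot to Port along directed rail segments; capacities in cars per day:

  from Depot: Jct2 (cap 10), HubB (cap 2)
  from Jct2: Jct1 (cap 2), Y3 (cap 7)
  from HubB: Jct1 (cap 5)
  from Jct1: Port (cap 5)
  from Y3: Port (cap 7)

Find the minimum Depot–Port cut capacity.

Augment Depot→Jct2→Jct1→Port: bottleneck 2, flow now 2.
Augment Depot→Jct2→Y3→Port: bottleneck 7, flow now 9.
Augment Depot→HubB→Jct1→Port: bottleneck 2, flow now 11.
No augmenting path remains; maximum flow = 11.
By max-flow min-cut, the minimum cut capacity equals the max flow.
In the residual graph, reachable from Depot: {Depot, Jct2}.
Min-cut edges: Depot→HubB (2), Jct2→Jct1 (2), Jct2→Y3 (7); capacity 2 + 2 + 7 = 11.

11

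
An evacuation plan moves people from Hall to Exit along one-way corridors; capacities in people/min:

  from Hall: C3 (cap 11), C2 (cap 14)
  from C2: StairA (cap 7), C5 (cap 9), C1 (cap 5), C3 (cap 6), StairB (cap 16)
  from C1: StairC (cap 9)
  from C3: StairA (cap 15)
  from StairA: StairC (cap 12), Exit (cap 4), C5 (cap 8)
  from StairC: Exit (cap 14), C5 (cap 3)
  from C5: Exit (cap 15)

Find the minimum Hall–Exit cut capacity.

Augment Hall→C2→StairA→Exit: bottleneck 4, flow now 4.
Augment Hall→C2→C5→Exit: bottleneck 9, flow now 13.
Augment Hall→C2→C1→StairC→Exit: bottleneck 1, flow now 14.
Augment Hall→C3→StairA→StairC→Exit: bottleneck 11, flow now 25.
No augmenting path remains; maximum flow = 25.
By max-flow min-cut, the minimum cut capacity equals the max flow.
In the residual graph, reachable from Hall: {Hall}.
Min-cut edges: Hall→C2 (14), Hall→C3 (11); capacity 14 + 11 = 25.

25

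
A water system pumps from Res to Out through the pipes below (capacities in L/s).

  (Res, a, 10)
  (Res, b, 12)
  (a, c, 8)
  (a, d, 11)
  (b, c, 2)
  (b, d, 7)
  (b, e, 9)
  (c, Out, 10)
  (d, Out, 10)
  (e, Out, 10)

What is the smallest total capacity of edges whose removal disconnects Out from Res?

22

Augment Res→a→c→Out: bottleneck 8, flow now 8.
Augment Res→a→d→Out: bottleneck 2, flow now 10.
Augment Res→b→c→Out: bottleneck 2, flow now 12.
Augment Res→b→d→Out: bottleneck 7, flow now 19.
Augment Res→b→e→Out: bottleneck 3, flow now 22.
No augmenting path remains; maximum flow = 22.
By max-flow min-cut, the minimum cut capacity equals the max flow.
In the residual graph, reachable from Res: {Res}.
Min-cut edges: Res→a (10), Res→b (12); capacity 10 + 12 = 22.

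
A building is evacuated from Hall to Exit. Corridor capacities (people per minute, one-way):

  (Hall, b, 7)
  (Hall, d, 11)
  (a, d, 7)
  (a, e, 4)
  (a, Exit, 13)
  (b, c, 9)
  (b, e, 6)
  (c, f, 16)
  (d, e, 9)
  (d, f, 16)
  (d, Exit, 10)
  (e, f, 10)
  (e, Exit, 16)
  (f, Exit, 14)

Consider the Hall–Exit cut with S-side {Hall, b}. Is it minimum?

Given cut capacity: 11 + 9 + 6 = 26.
Augment Hall→d→Exit: bottleneck 10, flow now 10.
Augment Hall→b→e→Exit: bottleneck 6, flow now 16.
Augment Hall→d→e→Exit: bottleneck 1, flow now 17.
Augment Hall→b→c→f→Exit: bottleneck 1, flow now 18.
No augmenting path remains; maximum flow = 18.
In the residual graph, reachable from Hall: {Hall}.
Min-cut edges: Hall→b (7), Hall→d (11); capacity 7 + 11 = 18.
Cut capacity 26 exceeds the max flow 18, so it is not minimum.

No — its capacity is 26, but the minimum cut has capacity 18.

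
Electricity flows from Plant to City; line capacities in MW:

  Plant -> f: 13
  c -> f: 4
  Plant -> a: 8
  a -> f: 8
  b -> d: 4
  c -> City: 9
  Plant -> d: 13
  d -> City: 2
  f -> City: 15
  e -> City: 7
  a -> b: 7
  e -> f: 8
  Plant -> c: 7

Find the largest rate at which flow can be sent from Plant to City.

24

Augment Plant→c→City: bottleneck 7, flow now 7.
Augment Plant→d→City: bottleneck 2, flow now 9.
Augment Plant→f→City: bottleneck 13, flow now 22.
Augment Plant→a→f→City: bottleneck 2, flow now 24.
No augmenting path remains; maximum flow = 24.
In the residual graph, reachable from Plant: {Plant, a, b, d, f}.
Min-cut edges: Plant→c (7), d→City (2), f→City (15); capacity 7 + 2 + 15 = 24.
This cut is saturated, so no flow can exceed 24.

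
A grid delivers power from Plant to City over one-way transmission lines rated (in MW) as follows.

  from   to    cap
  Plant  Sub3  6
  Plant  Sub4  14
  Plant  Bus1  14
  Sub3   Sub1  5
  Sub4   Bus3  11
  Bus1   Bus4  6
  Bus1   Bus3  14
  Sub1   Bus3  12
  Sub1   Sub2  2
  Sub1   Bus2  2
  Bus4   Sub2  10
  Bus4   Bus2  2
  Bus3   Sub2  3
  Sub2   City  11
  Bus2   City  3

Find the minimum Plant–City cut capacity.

Augment Plant→Sub3→Sub1→Sub2→City: bottleneck 2, flow now 2.
Augment Plant→Sub3→Sub1→Bus2→City: bottleneck 2, flow now 4.
Augment Plant→Sub4→Bus3→Sub2→City: bottleneck 3, flow now 7.
Augment Plant→Bus1→Bus4→Sub2→City: bottleneck 6, flow now 13.
No augmenting path remains; maximum flow = 13.
By max-flow min-cut, the minimum cut capacity equals the max flow.
In the residual graph, reachable from Plant: {Plant, Sub3, Sub4, Bus1, Sub1, Bus3}.
Min-cut edges: Bus1→Bus4 (6), Sub1→Sub2 (2), Sub1→Bus2 (2), Bus3→Sub2 (3); capacity 6 + 2 + 2 + 3 = 13.

13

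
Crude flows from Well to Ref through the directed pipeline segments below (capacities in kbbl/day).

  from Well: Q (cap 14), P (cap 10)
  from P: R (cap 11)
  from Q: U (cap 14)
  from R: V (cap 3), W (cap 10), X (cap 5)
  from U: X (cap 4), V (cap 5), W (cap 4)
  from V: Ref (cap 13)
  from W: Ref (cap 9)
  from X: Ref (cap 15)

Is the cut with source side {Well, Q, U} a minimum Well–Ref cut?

Given cut capacity: 10 + 5 + 4 + 4 = 23.
Augment Well→P→R→V→Ref: bottleneck 3, flow now 3.
Augment Well→P→R→W→Ref: bottleneck 7, flow now 10.
Augment Well→Q→U→V→Ref: bottleneck 5, flow now 15.
Augment Well→Q→U→W→Ref: bottleneck 2, flow now 17.
Augment Well→Q→U→X→Ref: bottleneck 4, flow now 21.
Augment Well→Q→U→W→R→X→Ref: bottleneck 2, flow now 23. (uses reverse residual edge)
No augmenting path remains; maximum flow = 23.
Cut capacity 23 equals the max flow, so it is a minimum cut.

Yes — it is a minimum cut (capacity 23).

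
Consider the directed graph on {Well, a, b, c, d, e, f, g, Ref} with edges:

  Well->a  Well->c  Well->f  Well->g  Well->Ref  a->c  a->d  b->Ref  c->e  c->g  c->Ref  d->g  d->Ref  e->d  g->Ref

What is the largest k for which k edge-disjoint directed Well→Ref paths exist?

4

Assign every edge capacity 1; by Menger, the answer equals the max flow.
Path Well→Ref (+1); total 1.
Path Well→c→Ref (+1); total 2.
Path Well→g→Ref (+1); total 3.
Path Well→a→d→Ref (+1); total 4.
No residual Well→Ref path; max flow = 4.
Certifying cut of size 4: {Well→Ref, Well→a, Well→c, Well→g}.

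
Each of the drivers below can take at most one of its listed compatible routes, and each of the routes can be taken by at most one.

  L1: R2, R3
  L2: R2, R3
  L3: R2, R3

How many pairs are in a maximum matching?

Unit-capacity flow: source→left, listed edges, right→sink; max matching = max flow.
Augmenting path L1→R2 (+1); matched 1.
Augmenting path L2→R3 (+1); matched 2.
No augmenting path remains; maximum matching = 2.
König certificate: {R2, R3} is a vertex cover of size 2 (every listed pair touches it), so no matching can be larger.

2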